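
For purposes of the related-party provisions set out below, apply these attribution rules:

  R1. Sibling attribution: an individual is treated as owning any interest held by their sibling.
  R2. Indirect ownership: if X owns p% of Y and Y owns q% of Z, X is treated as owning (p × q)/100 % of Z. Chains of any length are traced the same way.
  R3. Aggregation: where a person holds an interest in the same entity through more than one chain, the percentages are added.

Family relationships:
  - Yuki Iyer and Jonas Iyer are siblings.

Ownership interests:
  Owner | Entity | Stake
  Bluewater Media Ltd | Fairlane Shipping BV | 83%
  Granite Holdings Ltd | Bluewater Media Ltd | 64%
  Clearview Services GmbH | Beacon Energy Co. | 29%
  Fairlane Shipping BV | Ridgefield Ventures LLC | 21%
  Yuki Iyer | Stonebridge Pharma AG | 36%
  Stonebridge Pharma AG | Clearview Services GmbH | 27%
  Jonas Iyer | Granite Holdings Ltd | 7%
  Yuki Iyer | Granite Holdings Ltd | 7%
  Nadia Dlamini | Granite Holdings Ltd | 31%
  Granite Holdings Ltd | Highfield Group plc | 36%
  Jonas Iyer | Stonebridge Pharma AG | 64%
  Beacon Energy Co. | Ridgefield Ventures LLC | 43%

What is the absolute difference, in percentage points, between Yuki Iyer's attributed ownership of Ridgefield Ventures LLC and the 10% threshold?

5.071372

By sibling attribution (R1), Yuki Iyer is treated as also owning Jonas Iyer's interest in Stonebridge Pharma AG, giving 36% + 64% = 100%.
By sibling attribution (R1), Yuki Iyer is treated as also owning Jonas Iyer's interest in Granite Holdings Ltd, giving 7% + 7% = 14%.
Chain via Stonebridge Pharma AG → Clearview Services GmbH → Beacon Energy Co. (R2): 100% × 27% × 29% × 43% = 3.3669% of Ridgefield Ventures LLC.
Chain via Granite Holdings Ltd → Bluewater Media Ltd → Fairlane Shipping BV (R2): 14% × 64% × 83% × 21% = 1.561728% of Ridgefield Ventures LLC.
Aggregating (R3): 3.3669% + 1.561728% = 4.928628%.
4.928628% falls short of the 10% threshold by 5.071372 percentage points.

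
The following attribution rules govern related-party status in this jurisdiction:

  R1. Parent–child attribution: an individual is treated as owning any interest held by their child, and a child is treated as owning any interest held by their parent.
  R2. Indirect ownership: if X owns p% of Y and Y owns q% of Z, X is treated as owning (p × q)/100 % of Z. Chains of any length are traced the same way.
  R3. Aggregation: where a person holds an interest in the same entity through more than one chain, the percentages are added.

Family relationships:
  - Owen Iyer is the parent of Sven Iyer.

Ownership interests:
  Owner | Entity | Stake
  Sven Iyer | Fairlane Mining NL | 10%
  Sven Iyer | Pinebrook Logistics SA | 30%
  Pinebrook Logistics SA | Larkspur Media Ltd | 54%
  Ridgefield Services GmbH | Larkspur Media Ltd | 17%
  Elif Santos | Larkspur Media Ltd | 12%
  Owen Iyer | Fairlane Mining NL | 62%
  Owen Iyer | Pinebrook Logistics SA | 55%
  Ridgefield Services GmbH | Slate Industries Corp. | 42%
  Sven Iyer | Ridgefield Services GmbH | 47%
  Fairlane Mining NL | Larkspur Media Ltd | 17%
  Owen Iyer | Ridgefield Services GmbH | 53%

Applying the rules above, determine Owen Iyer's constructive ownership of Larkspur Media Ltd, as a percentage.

75.14%

By parent–child attribution (R1), Owen Iyer is treated as also owning Sven Iyer's interest in Fairlane Mining NL, giving 62% + 10% = 72%.
By parent–child attribution (R1), Owen Iyer is treated as also owning Sven Iyer's interest in Pinebrook Logistics SA, giving 55% + 30% = 85%.
By parent–child attribution (R1), Owen Iyer is treated as also owning Sven Iyer's interest in Ridgefield Services GmbH, giving 53% + 47% = 100%.
Chain via Fairlane Mining NL (R2): 72% × 17% = 12.24% of Larkspur Media Ltd.
Chain via Pinebrook Logistics SA (R2): 85% × 54% = 45.9% of Larkspur Media Ltd.
Chain via Ridgefield Services GmbH (R2): 100% × 17% = 17% of Larkspur Media Ltd.
Aggregating (R3): 12.24% + 45.9% + 17% = 75.14%.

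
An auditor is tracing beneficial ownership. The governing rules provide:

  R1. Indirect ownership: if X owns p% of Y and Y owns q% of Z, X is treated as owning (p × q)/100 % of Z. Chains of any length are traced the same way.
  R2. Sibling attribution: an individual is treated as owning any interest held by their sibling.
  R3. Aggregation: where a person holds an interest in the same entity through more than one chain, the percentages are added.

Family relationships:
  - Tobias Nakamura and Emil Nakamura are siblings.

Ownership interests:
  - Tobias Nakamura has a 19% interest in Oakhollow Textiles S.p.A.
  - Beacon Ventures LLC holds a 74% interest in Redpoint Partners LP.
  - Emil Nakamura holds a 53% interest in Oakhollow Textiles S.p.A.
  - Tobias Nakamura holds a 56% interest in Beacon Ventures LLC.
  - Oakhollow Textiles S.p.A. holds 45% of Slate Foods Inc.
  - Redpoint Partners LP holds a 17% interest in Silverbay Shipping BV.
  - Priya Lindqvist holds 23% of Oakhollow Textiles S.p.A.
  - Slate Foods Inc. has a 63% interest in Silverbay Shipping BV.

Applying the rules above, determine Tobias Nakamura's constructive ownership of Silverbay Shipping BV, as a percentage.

27.4568%

By sibling attribution (R2), Tobias Nakamura is treated as also owning Emil Nakamura's interest in Oakhollow Textiles S.p.A, giving 19% + 53% = 72%.
Chain via Oakhollow Textiles S.p.A. → Slate Foods Inc. (R1): 72% × 45% × 63% = 20.412% of Silverbay Shipping BV.
Chain via Beacon Ventures LLC → Redpoint Partners LP (R1): 56% × 74% × 17% = 7.0448% of Silverbay Shipping BV.
Aggregating (R3): 20.412% + 7.0448% = 27.4568%.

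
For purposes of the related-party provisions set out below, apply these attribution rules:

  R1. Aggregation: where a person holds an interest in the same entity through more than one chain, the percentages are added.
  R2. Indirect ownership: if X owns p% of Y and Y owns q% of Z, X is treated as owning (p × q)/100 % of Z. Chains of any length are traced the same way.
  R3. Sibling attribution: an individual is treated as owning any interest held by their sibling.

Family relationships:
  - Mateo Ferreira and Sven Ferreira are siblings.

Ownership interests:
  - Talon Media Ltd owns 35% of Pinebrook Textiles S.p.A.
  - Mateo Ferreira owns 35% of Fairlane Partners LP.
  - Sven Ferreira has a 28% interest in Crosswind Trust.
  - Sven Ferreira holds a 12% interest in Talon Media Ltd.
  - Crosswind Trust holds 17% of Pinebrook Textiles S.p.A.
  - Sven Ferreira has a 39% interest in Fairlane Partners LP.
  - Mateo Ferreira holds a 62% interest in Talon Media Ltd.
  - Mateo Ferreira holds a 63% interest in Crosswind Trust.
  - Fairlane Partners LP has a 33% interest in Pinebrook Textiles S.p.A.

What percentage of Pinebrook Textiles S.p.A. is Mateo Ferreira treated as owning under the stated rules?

65.79%

By sibling attribution (R3), Mateo Ferreira is treated as also owning Sven Ferreira's interest in Talon Media Ltd, giving 62% + 12% = 74%.
By sibling attribution (R3), Mateo Ferreira is treated as also owning Sven Ferreira's interest in Crosswind Trust, giving 63% + 28% = 91%.
By sibling attribution (R3), Mateo Ferreira is treated as also owning Sven Ferreira's interest in Fairlane Partners LP, giving 35% + 39% = 74%.
Chain via Talon Media Ltd (R2): 74% × 35% = 25.9% of Pinebrook Textiles S.p.A.
Chain via Crosswind Trust (R2): 91% × 17% = 15.47% of Pinebrook Textiles S.p.A.
Chain via Fairlane Partners LP (R2): 74% × 33% = 24.42% of Pinebrook Textiles S.p.A.
Aggregating (R1): 25.9% + 15.47% + 24.42% = 65.79%.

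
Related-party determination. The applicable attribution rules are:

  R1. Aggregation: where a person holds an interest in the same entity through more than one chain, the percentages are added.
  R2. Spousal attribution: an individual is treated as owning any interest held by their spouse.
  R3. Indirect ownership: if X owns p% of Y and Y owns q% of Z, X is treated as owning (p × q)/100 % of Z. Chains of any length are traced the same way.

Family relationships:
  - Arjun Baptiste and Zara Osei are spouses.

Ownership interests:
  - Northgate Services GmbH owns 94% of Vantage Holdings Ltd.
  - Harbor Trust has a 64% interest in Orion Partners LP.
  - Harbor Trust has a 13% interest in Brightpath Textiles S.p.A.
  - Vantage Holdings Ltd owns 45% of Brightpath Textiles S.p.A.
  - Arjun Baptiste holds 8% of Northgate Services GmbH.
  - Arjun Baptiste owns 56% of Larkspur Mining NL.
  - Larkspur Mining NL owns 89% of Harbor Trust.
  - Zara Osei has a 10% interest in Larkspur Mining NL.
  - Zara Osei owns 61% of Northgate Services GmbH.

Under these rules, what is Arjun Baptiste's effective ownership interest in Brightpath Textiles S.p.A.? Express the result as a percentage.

By spousal attribution (R2), Arjun Baptiste is treated as also owning Zara Osei's interest in Larkspur Mining NL, giving 56% + 10% = 66%.
By spousal attribution (R2), Arjun Baptiste is treated as also owning Zara Osei's interest in Northgate Services GmbH, giving 8% + 61% = 69%.
Chain via Larkspur Mining NL → Harbor Trust (R3): 66% × 89% × 13% = 7.6362% of Brightpath Textiles S.p.A.
Chain via Northgate Services GmbH → Vantage Holdings Ltd (R3): 69% × 94% × 45% = 29.187% of Brightpath Textiles S.p.A.
Aggregating (R1): 7.6362% + 29.187% = 36.8232%.

36.8232%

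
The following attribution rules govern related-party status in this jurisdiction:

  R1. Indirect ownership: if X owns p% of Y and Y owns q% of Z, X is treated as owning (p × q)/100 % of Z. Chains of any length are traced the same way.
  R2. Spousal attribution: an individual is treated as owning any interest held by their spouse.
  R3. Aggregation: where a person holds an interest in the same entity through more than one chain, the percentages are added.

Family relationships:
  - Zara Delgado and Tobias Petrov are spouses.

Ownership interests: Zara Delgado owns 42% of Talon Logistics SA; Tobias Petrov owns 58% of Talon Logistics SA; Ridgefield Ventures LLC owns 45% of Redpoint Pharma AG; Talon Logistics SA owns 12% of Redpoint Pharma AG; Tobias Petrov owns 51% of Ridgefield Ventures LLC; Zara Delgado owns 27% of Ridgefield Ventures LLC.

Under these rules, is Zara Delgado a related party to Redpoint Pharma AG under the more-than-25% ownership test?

Yes

By spousal attribution (R2), Zara Delgado is treated as also owning Tobias Petrov's interest in Ridgefield Ventures LLC, giving 27% + 51% = 78%.
By spousal attribution (R2), Zara Delgado is treated as also owning Tobias Petrov's interest in Talon Logistics SA, giving 42% + 58% = 100%.
Chain via Ridgefield Ventures LLC (R1): 78% × 45% = 35.1% of Redpoint Pharma AG.
Chain via Talon Logistics SA (R1): 100% × 12% = 12% of Redpoint Pharma AG.
Aggregating (R3): 35.1% + 12% = 47.1%.
47.1% exceeds the 25% threshold, so Zara is a related party to Redpoint Pharma AG.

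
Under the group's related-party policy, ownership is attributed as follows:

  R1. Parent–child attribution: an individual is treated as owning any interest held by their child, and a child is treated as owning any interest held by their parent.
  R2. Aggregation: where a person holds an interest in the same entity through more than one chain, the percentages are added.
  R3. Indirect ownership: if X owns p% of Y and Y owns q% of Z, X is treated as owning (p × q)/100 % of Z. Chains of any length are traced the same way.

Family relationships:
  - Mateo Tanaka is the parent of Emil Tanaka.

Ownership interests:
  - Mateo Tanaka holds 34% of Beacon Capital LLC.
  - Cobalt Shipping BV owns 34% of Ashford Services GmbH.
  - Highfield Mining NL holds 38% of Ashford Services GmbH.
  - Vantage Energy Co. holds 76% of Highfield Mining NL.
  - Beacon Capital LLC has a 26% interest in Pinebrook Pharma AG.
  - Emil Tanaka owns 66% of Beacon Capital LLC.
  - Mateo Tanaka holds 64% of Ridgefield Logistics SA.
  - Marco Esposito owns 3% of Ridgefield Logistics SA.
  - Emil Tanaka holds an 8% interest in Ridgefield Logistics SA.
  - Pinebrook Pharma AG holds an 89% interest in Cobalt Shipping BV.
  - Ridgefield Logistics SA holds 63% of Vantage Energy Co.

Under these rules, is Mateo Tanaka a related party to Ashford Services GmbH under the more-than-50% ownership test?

No

By parent–child attribution (R1), Mateo Tanaka is treated as also owning Emil Tanaka's interest in Ridgefield Logistics SA, giving 64% + 8% = 72%.
By parent–child attribution (R1), Mateo Tanaka is treated as also owning Emil Tanaka's interest in Beacon Capital LLC, giving 34% + 66% = 100%.
Chain via Ridgefield Logistics SA → Vantage Energy Co. → Highfield Mining NL (R3): 72% × 63% × 76% × 38% = 13.099968% of Ashford Services GmbH.
Chain via Beacon Capital LLC → Pinebrook Pharma AG → Cobalt Shipping BV (R3): 100% × 26% × 89% × 34% = 7.8676% of Ashford Services GmbH.
Aggregating (R2): 13.099968% + 7.8676% = 20.967568%.
20.967568% does not exceed the 50% threshold, so Mateo is not a related party to Ashford Services GmbH.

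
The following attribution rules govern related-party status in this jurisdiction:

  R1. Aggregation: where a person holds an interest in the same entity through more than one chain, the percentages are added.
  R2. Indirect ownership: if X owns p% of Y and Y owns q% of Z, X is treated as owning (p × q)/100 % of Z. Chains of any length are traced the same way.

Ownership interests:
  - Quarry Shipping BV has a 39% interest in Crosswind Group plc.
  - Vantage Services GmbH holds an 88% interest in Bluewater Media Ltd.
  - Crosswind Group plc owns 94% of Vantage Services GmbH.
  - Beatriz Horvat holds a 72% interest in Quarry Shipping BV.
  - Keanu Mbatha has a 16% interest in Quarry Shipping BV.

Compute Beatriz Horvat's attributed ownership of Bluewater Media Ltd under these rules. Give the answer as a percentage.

Chain via Quarry Shipping BV → Crosswind Group plc → Vantage Services GmbH (R2): 72% × 39% × 94% × 88% = 23.227776% of Bluewater Media Ltd.

23.227776%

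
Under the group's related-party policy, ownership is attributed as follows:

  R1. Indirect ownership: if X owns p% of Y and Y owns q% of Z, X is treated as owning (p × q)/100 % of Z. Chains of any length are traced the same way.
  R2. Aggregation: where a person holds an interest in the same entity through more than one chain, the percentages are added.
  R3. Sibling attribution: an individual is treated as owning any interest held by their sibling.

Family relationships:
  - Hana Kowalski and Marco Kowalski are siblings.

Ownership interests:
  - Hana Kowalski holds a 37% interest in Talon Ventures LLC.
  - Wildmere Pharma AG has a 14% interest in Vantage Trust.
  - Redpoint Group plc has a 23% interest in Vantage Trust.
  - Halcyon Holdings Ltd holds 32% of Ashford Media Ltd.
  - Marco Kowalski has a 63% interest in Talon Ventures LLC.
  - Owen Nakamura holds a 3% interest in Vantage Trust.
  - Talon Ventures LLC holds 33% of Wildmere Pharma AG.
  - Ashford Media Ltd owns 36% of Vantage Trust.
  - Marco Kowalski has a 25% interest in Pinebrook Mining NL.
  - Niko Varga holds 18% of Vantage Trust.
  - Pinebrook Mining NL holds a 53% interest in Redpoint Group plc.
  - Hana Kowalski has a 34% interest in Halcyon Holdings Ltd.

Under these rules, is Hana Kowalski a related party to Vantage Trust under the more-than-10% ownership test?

Yes

By sibling attribution (R3), Hana Kowalski is treated as also owning Marco Kowalski's interest in Talon Ventures LLC, giving 37% + 63% = 100%.
By sibling attribution (R3), Hana Kowalski is treated as owning Marco Kowalski's 25% interest in Pinebrook Mining NL.
Chain via Talon Ventures LLC → Wildmere Pharma AG (R1): 100% × 33% × 14% = 4.62% of Vantage Trust.
Chain via Halcyon Holdings Ltd → Ashford Media Ltd (R1): 34% × 32% × 36% = 3.9168% of Vantage Trust.
Chain via Pinebrook Mining NL → Redpoint Group plc (R1): 25% × 53% × 23% = 3.0475% of Vantage Trust.
Aggregating (R2): 4.62% + 3.9168% + 3.0475% = 11.5843%.
11.5843% exceeds the 10% threshold, so Hana is a related party to Vantage Trust.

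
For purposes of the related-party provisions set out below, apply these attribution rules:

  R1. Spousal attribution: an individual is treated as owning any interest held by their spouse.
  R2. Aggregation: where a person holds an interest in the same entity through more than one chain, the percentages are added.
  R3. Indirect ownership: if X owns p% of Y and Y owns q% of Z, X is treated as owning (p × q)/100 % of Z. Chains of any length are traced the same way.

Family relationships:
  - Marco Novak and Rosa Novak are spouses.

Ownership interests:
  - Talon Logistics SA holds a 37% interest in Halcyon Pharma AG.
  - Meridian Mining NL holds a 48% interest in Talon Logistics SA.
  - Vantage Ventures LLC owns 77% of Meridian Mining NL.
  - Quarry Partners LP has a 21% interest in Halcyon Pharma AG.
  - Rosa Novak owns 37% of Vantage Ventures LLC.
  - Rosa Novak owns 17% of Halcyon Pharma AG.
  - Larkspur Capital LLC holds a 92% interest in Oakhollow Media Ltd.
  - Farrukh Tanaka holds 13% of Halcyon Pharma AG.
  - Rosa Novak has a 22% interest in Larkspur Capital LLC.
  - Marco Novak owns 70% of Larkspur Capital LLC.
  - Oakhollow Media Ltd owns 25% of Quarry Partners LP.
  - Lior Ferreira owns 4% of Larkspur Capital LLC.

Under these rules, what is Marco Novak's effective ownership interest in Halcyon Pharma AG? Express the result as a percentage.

By spousal attribution (R1), Marco Novak is treated as also owning Rosa Novak's interest in Larkspur Capital LLC, giving 70% + 22% = 92%.
By spousal attribution (R1), Marco Novak is treated as owning Rosa Novak's 37% interest in Vantage Ventures LLC.
By spousal attribution (R1), Marco Novak is treated as owning Rosa Novak's 17% interest in Halcyon Pharma AG.
Chain via Larkspur Capital LLC → Oakhollow Media Ltd → Quarry Partners LP (R3): 92% × 92% × 25% × 21% = 4.4436% of Halcyon Pharma AG.
Chain via Vantage Ventures LLC → Meridian Mining NL → Talon Logistics SA (R3): 37% × 77% × 48% × 37% = 5.059824% of Halcyon Pharma AG.
Direct interest in Halcyon Pharma AG: 17%.
Aggregating (R2): 4.4436% + 5.059824% + 17% = 26.503424%.

26.503424%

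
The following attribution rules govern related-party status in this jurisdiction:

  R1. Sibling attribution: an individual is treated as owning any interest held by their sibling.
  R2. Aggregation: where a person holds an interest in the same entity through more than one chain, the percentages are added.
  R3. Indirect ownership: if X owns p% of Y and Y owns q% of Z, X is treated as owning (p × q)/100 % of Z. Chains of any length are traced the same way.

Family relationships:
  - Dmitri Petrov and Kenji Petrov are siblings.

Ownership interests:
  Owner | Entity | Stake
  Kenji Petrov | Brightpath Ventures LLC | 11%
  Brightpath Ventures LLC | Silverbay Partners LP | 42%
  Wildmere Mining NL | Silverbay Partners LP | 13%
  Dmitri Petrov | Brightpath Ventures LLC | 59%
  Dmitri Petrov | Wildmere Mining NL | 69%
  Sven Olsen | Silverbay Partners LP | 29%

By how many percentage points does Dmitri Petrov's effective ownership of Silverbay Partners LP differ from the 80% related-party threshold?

By sibling attribution (R1), Dmitri Petrov is treated as also owning Kenji Petrov's interest in Brightpath Ventures LLC, giving 59% + 11% = 70%.
Chain via Wildmere Mining NL (R3): 69% × 13% = 8.97% of Silverbay Partners LP.
Chain via Brightpath Ventures LLC (R3): 70% × 42% = 29.4% of Silverbay Partners LP.
Aggregating (R2): 8.97% + 29.4% = 38.37%.
38.37% falls short of the 80% threshold by 41.63 percentage points.

41.63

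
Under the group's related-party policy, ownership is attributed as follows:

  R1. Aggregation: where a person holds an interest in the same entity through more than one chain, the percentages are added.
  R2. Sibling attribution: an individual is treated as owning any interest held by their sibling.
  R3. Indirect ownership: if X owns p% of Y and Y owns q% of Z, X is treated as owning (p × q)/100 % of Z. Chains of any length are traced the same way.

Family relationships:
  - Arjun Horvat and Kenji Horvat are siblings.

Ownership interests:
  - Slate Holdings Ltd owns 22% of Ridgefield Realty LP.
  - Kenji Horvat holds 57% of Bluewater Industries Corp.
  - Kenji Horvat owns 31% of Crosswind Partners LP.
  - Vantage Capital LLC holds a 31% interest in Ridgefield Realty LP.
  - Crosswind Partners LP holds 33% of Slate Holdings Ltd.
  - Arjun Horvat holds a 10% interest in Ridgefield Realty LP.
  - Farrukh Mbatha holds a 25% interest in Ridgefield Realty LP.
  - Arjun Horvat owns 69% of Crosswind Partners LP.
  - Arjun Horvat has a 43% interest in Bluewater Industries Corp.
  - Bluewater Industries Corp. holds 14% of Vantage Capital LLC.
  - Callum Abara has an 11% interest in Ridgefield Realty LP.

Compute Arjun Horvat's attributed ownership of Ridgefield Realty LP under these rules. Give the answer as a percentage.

21.6%

By sibling attribution (R2), Arjun Horvat is treated as also owning Kenji Horvat's interest in Bluewater Industries Corp, giving 43% + 57% = 100%.
By sibling attribution (R2), Arjun Horvat is treated as also owning Kenji Horvat's interest in Crosswind Partners LP, giving 69% + 31% = 100%.
Chain via Bluewater Industries Corp. → Vantage Capital LLC (R3): 100% × 14% × 31% = 4.34% of Ridgefield Realty LP.
Chain via Crosswind Partners LP → Slate Holdings Ltd (R3): 100% × 33% × 22% = 7.26% of Ridgefield Realty LP.
Direct interest in Ridgefield Realty LP: 10%.
Aggregating (R1): 4.34% + 7.26% + 10% = 21.6%.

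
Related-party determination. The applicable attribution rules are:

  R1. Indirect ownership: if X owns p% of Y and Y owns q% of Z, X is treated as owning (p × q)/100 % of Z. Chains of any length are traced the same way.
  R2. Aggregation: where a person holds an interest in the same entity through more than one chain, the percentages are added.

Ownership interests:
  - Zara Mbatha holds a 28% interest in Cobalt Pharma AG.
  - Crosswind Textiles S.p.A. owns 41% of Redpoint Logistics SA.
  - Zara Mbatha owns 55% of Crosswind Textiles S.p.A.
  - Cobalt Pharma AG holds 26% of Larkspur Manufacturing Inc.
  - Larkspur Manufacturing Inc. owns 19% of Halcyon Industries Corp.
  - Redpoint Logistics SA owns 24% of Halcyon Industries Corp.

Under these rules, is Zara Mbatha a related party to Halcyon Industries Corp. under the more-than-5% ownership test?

Chain via Cobalt Pharma AG → Larkspur Manufacturing Inc. (R1): 28% × 26% × 19% = 1.3832% of Halcyon Industries Corp.
Chain via Crosswind Textiles S.p.A. → Redpoint Logistics SA (R1): 55% × 41% × 24% = 5.412% of Halcyon Industries Corp.
Aggregating (R2): 1.3832% + 5.412% = 6.7952%.
6.7952% exceeds the 5% threshold, so Zara is a related party to Halcyon Industries Corp.

Yes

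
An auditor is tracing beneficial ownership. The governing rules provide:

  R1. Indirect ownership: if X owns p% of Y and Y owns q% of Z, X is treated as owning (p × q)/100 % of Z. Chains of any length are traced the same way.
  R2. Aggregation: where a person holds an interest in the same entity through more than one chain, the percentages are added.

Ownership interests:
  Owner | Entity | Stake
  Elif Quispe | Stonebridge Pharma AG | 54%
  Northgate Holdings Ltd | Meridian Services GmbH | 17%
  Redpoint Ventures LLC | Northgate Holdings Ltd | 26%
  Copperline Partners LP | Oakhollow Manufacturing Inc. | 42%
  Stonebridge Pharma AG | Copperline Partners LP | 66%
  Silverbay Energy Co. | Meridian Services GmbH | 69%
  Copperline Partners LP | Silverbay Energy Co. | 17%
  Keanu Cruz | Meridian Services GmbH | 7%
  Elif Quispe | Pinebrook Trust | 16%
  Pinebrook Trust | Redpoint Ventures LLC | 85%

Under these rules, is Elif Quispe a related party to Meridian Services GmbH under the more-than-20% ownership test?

No

Chain via Stonebridge Pharma AG → Copperline Partners LP → Silverbay Energy Co. (R1): 54% × 66% × 17% × 69% = 4.180572% of Meridian Services GmbH.
Chain via Pinebrook Trust → Redpoint Ventures LLC → Northgate Holdings Ltd (R1): 16% × 85% × 26% × 17% = 0.60112% of Meridian Services GmbH.
Aggregating (R2): 4.180572% + 0.60112% = 4.781692%.
4.781692% does not exceed the 20% threshold, so Elif is not a related party to Meridian Services GmbH.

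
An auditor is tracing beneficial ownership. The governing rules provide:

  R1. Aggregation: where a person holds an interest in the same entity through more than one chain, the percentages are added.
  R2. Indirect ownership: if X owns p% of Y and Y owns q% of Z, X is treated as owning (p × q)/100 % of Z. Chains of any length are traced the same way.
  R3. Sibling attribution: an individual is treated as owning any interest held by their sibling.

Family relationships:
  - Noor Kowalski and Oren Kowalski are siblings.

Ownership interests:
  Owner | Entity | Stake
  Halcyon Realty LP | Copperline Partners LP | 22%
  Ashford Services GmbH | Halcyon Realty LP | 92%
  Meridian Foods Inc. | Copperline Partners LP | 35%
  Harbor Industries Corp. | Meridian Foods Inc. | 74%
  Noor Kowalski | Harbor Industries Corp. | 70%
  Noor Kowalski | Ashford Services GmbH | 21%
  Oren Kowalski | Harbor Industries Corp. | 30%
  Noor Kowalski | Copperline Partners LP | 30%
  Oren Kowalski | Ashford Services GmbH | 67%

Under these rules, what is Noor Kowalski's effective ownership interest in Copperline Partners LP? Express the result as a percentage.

By sibling attribution (R3), Noor Kowalski is treated as also owning Oren Kowalski's interest in Ashford Services GmbH, giving 21% + 67% = 88%.
By sibling attribution (R3), Noor Kowalski is treated as also owning Oren Kowalski's interest in Harbor Industries Corp, giving 70% + 30% = 100%.
Chain via Ashford Services GmbH → Halcyon Realty LP (R2): 88% × 92% × 22% = 17.8112% of Copperline Partners LP.
Chain via Harbor Industries Corp. → Meridian Foods Inc. (R2): 100% × 74% × 35% = 25.9% of Copperline Partners LP.
Direct interest in Copperline Partners LP: 30%.
Aggregating (R1): 17.8112% + 25.9% + 30% = 73.7112%.

73.7112%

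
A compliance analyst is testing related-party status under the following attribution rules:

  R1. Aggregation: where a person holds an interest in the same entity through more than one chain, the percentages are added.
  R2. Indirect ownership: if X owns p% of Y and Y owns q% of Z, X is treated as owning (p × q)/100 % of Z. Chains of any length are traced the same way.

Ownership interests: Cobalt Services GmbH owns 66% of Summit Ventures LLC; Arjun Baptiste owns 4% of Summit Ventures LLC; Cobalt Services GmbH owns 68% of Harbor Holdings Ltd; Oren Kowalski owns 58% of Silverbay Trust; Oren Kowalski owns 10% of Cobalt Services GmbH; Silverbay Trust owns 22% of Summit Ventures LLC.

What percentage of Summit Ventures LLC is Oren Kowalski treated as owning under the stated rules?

Chain via Cobalt Services GmbH (R2): 10% × 66% = 6.6% of Summit Ventures LLC.
Chain via Silverbay Trust (R2): 58% × 22% = 12.76% of Summit Ventures LLC.
Aggregating (R1): 6.6% + 12.76% = 19.36%.

19.36%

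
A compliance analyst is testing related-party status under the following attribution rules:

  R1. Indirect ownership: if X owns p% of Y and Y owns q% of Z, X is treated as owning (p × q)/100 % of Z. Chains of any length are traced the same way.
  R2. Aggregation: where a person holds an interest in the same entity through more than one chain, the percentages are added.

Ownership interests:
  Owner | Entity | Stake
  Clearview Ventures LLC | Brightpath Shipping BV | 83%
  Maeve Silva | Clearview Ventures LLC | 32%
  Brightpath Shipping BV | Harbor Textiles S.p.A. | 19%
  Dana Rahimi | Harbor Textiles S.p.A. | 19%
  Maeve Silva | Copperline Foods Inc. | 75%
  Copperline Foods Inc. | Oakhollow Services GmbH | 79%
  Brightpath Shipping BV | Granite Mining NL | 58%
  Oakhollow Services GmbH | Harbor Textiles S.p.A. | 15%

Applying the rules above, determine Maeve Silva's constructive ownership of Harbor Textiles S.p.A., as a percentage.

Chain via Copperline Foods Inc. → Oakhollow Services GmbH (R1): 75% × 79% × 15% = 8.8875% of Harbor Textiles S.p.A.
Chain via Clearview Ventures LLC → Brightpath Shipping BV (R1): 32% × 83% × 19% = 5.0464% of Harbor Textiles S.p.A.
Aggregating (R2): 8.8875% + 5.0464% = 13.9339%.

13.9339%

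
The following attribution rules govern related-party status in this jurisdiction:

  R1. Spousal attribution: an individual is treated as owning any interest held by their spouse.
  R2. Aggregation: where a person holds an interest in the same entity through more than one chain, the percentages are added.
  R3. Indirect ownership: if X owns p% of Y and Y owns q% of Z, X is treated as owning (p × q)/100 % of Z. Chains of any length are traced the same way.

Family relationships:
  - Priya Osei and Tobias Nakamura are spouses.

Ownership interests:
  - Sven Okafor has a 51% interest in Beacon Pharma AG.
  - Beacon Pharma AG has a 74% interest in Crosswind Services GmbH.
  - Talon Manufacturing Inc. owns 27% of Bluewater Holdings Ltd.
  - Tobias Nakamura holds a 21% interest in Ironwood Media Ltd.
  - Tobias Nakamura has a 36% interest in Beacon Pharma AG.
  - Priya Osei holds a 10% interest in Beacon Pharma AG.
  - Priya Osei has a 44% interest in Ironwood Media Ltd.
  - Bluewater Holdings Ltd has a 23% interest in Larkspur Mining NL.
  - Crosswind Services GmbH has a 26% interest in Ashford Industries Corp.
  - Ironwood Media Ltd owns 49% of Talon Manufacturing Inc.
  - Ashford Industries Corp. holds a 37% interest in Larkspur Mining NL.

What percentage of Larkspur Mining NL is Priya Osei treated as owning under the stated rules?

By spousal attribution (R1), Priya Osei is treated as also owning Tobias Nakamura's interest in Ironwood Media Ltd, giving 44% + 21% = 65%.
By spousal attribution (R1), Priya Osei is treated as also owning Tobias Nakamura's interest in Beacon Pharma AG, giving 10% + 36% = 46%.
Chain via Ironwood Media Ltd → Talon Manufacturing Inc. → Bluewater Holdings Ltd (R3): 65% × 49% × 27% × 23% = 1.977885% of Larkspur Mining NL.
Chain via Beacon Pharma AG → Crosswind Services GmbH → Ashford Industries Corp. (R3): 46% × 74% × 26% × 37% = 3.274648% of Larkspur Mining NL.
Aggregating (R2): 1.977885% + 3.274648% = 5.252533%.

5.252533%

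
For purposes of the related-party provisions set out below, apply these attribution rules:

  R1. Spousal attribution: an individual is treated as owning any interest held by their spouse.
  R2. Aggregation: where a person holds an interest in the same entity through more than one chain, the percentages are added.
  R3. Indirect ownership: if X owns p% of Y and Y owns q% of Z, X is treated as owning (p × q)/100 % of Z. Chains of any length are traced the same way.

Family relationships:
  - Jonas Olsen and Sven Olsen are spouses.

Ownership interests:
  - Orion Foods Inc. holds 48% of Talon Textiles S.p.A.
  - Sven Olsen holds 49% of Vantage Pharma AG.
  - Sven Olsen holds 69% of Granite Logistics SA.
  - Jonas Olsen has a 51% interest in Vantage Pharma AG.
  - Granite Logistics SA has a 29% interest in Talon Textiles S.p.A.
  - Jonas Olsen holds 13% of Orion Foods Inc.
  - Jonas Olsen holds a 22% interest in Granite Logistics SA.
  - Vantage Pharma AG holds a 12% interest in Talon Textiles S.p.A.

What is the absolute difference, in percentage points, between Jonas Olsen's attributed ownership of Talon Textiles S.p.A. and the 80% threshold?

By spousal attribution (R1), Jonas Olsen is treated as also owning Sven Olsen's interest in Granite Logistics SA, giving 22% + 69% = 91%.
By spousal attribution (R1), Jonas Olsen is treated as also owning Sven Olsen's interest in Vantage Pharma AG, giving 51% + 49% = 100%.
Chain via Granite Logistics SA (R3): 91% × 29% = 26.39% of Talon Textiles S.p.A.
Chain via Vantage Pharma AG (R3): 100% × 12% = 12% of Talon Textiles S.p.A.
Chain via Orion Foods Inc. (R3): 13% × 48% = 6.24% of Talon Textiles S.p.A.
Aggregating (R2): 26.39% + 12% + 6.24% = 44.63%.
44.63% falls short of the 80% threshold by 35.37 percentage points.

35.37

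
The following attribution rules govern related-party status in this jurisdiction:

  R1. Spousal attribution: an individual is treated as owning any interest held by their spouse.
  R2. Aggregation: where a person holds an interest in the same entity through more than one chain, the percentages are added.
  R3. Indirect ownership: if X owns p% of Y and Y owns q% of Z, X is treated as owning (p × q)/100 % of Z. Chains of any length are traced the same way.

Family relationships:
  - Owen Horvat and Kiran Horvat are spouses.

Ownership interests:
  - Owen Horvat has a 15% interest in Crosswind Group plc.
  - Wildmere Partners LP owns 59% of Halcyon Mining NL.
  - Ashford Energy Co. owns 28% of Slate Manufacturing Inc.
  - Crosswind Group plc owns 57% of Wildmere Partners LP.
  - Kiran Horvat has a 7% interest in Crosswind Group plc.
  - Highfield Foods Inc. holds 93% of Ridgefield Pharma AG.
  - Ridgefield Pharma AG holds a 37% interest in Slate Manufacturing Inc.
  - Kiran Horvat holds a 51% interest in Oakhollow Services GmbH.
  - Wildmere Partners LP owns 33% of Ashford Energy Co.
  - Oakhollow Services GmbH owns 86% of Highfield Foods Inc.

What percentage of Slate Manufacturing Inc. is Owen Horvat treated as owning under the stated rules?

16.250922%

By spousal attribution (R1), Owen Horvat is treated as also owning Kiran Horvat's interest in Crosswind Group plc, giving 15% + 7% = 22%.
By spousal attribution (R1), Owen Horvat is treated as owning Kiran Horvat's 51% interest in Oakhollow Services GmbH.
Chain via Crosswind Group plc → Wildmere Partners LP → Ashford Energy Co. (R3): 22% × 57% × 33% × 28% = 1.158696% of Slate Manufacturing Inc.
Chain via Oakhollow Services GmbH → Highfield Foods Inc. → Ridgefield Pharma AG (R3): 51% × 86% × 93% × 37% = 15.092226% of Slate Manufacturing Inc.
Aggregating (R2): 1.158696% + 15.092226% = 16.250922%.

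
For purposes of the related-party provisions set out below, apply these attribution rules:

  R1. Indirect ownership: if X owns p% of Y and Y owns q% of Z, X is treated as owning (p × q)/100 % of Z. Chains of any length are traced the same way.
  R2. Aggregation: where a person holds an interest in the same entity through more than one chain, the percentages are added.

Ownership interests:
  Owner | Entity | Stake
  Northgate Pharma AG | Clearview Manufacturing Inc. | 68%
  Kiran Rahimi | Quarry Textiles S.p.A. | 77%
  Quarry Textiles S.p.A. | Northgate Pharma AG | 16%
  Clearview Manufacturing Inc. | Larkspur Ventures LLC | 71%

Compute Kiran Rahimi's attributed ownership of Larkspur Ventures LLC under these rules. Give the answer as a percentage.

5.948096%

Chain via Quarry Textiles S.p.A. → Northgate Pharma AG → Clearview Manufacturing Inc. (R1): 77% × 16% × 68% × 71% = 5.948096% of Larkspur Ventures LLC.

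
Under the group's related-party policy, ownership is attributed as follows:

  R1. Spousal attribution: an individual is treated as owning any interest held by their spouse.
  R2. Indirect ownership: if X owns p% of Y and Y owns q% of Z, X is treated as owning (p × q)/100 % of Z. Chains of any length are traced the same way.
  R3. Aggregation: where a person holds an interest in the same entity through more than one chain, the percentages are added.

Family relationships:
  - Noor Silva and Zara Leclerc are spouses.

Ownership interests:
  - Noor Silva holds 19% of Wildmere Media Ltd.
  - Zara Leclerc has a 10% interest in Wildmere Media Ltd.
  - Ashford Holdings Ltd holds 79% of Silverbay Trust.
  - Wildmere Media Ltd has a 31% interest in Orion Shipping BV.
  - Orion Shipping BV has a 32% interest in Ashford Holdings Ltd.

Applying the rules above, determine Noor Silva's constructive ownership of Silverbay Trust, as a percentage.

By spousal attribution (R1), Noor Silva is treated as also owning Zara Leclerc's interest in Wildmere Media Ltd, giving 19% + 10% = 29%.
Chain via Wildmere Media Ltd → Orion Shipping BV → Ashford Holdings Ltd (R2): 29% × 31% × 32% × 79% = 2.272672% of Silverbay Trust.

2.272672%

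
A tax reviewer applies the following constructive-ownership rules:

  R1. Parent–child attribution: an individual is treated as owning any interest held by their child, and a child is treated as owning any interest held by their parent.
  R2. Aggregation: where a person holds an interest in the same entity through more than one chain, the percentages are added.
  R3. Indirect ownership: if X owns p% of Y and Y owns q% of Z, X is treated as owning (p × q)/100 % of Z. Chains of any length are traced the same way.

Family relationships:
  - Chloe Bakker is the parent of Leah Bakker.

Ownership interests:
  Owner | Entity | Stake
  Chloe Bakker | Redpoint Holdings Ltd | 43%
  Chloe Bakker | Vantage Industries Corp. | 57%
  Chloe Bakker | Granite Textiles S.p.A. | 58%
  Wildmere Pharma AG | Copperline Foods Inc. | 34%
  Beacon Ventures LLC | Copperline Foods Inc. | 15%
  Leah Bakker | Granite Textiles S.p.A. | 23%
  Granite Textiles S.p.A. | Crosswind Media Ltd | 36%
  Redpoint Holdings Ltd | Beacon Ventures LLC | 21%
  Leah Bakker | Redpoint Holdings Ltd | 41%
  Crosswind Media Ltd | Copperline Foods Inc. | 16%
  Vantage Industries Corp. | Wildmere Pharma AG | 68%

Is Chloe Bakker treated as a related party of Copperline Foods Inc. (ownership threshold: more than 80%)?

No

By parent–child attribution (R1), Chloe Bakker is treated as also owning Leah Bakker's interest in Granite Textiles S.p.A, giving 58% + 23% = 81%.
By parent–child attribution (R1), Chloe Bakker is treated as also owning Leah Bakker's interest in Redpoint Holdings Ltd, giving 43% + 41% = 84%.
Chain via Granite Textiles S.p.A. → Crosswind Media Ltd (R3): 81% × 36% × 16% = 4.6656% of Copperline Foods Inc.
Chain via Redpoint Holdings Ltd → Beacon Ventures LLC (R3): 84% × 21% × 15% = 2.646% of Copperline Foods Inc.
Chain via Vantage Industries Corp. → Wildmere Pharma AG (R3): 57% × 68% × 34% = 13.1784% of Copperline Foods Inc.
Aggregating (R2): 4.6656% + 2.646% + 13.1784% = 20.49%.
20.49% does not exceed the 80% threshold, so Chloe is not a related party to Copperline Foods Inc.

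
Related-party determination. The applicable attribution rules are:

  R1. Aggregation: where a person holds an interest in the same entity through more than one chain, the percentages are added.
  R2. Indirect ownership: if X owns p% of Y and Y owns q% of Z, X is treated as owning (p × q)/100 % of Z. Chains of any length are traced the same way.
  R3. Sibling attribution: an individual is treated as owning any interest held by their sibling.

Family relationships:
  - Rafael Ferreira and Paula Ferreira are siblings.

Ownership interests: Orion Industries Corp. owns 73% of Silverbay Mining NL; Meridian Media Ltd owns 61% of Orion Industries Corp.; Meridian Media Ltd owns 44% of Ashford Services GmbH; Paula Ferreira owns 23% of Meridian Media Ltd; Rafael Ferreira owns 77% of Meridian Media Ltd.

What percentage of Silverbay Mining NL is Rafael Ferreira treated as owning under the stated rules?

By sibling attribution (R3), Rafael Ferreira is treated as also owning Paula Ferreira's interest in Meridian Media Ltd, giving 77% + 23% = 100%.
Chain via Meridian Media Ltd → Orion Industries Corp. (R2): 100% × 61% × 73% = 44.53% of Silverbay Mining NL.

44.53%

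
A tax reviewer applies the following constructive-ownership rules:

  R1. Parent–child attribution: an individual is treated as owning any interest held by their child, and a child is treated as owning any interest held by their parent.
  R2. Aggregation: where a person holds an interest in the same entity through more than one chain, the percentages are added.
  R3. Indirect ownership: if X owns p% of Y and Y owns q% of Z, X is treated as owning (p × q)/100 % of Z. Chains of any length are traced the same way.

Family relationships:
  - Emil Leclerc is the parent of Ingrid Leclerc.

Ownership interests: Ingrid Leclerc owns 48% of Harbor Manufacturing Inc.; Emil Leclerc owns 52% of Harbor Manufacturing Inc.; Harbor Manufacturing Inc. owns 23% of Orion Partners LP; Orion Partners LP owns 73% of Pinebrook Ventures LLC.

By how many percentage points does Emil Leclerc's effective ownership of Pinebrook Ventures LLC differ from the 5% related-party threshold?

By parent–child attribution (R1), Emil Leclerc is treated as also owning Ingrid Leclerc's interest in Harbor Manufacturing Inc, giving 52% + 48% = 100%.
Chain via Harbor Manufacturing Inc. → Orion Partners LP (R3): 100% × 23% × 73% = 16.79% of Pinebrook Ventures LLC.
16.79% exceeds the 5% threshold by 11.79 percentage points.

11.79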